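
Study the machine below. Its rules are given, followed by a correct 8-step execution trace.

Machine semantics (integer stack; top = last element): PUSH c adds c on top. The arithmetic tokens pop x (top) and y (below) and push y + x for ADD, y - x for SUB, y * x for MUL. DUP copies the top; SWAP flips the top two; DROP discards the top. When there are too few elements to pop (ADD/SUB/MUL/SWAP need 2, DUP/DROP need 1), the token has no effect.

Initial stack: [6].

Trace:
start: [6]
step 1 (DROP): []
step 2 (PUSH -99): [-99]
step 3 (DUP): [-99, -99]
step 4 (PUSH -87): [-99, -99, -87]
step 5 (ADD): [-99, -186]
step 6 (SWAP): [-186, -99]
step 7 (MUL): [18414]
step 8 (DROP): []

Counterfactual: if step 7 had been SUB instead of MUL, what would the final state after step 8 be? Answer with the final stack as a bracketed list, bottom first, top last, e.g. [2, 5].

[]

(re-executing from step 7 with the substitution; state before step 7: [-186, -99])
step 7 (SUB): [-87]
step 8 (DROP): []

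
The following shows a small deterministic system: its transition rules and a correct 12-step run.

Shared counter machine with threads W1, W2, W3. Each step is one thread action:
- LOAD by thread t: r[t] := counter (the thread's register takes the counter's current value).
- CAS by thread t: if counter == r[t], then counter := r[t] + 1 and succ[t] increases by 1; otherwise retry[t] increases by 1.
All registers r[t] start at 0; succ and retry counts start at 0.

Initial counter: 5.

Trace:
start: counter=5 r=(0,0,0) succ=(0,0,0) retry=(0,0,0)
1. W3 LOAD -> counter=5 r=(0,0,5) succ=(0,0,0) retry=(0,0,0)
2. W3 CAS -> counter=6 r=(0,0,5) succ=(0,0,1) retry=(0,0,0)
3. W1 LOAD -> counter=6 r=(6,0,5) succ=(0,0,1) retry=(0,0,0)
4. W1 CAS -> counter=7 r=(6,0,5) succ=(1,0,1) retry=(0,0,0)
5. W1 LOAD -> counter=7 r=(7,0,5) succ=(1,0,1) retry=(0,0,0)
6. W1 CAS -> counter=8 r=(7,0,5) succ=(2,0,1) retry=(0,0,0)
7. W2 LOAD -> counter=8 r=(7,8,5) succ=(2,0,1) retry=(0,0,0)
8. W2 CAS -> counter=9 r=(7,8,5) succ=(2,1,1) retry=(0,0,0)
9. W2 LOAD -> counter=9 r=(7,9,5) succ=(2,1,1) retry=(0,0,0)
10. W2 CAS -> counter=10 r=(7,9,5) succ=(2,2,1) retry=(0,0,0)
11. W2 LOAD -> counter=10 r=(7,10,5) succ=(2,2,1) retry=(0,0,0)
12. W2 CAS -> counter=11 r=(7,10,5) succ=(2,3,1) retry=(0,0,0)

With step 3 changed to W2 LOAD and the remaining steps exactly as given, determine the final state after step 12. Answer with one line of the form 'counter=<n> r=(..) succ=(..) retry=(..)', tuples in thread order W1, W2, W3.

counter=10 r=(6,9,5) succ=(1,3,1) retry=(1,0,0)

(re-executing from step 3 with the substitution; state before step 3: counter=6 r=(0,0,5) succ=(0,0,1) retry=(0,0,0))
3. W2 LOAD -> counter=6 r=(0,6,5) succ=(0,0,1) retry=(0,0,0)
4. W1 CAS -> counter=6 r=(0,6,5) succ=(0,0,1) retry=(1,0,0)
5. W1 LOAD -> counter=6 r=(6,6,5) succ=(0,0,1) retry=(1,0,0)
6. W1 CAS -> counter=7 r=(6,6,5) succ=(1,0,1) retry=(1,0,0)
7. W2 LOAD -> counter=7 r=(6,7,5) succ=(1,0,1) retry=(1,0,0)
8. W2 CAS -> counter=8 r=(6,7,5) succ=(1,1,1) retry=(1,0,0)
9. W2 LOAD -> counter=8 r=(6,8,5) succ=(1,1,1) retry=(1,0,0)
10. W2 CAS -> counter=9 r=(6,8,5) succ=(1,2,1) retry=(1,0,0)
11. W2 LOAD -> counter=9 r=(6,9,5) succ=(1,2,1) retry=(1,0,0)
12. W2 CAS -> counter=10 r=(6,9,5) succ=(1,3,1) retry=(1,0,0)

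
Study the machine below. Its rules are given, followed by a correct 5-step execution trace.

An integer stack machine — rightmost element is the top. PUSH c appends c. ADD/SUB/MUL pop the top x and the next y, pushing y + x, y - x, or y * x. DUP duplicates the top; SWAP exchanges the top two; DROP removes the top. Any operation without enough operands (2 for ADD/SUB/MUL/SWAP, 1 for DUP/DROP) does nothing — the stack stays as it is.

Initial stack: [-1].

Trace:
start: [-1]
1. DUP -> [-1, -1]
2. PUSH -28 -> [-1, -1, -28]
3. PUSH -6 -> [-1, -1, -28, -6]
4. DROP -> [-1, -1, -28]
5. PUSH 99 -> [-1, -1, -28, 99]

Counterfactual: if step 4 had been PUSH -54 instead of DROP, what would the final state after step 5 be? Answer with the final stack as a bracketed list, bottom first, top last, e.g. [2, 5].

(re-executing from step 4 with the substitution; state before step 4: [-1, -1, -28, -6])
4. PUSH -54 -> [-1, -1, -28, -6, -54]
5. PUSH 99 -> [-1, -1, -28, -6, -54, 99]

[-1, -1, -28, -6, -54, 99]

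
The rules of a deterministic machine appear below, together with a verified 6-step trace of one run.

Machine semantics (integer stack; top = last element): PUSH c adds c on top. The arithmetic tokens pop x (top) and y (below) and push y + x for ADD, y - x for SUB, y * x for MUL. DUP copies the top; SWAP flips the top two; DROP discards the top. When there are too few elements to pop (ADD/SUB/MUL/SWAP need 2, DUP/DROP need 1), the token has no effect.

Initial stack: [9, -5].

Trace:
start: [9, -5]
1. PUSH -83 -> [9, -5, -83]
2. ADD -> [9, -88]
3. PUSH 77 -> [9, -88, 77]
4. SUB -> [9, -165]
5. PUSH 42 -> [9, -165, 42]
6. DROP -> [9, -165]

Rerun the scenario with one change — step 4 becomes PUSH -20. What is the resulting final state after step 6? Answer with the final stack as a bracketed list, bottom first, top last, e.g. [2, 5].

[9, -88, 77, -20]

(re-executing from step 4 with the substitution; state before step 4: [9, -88, 77])
4. PUSH -20 -> [9, -88, 77, -20]
5. PUSH 42 -> [9, -88, 77, -20, 42]
6. DROP -> [9, -88, 77, -20]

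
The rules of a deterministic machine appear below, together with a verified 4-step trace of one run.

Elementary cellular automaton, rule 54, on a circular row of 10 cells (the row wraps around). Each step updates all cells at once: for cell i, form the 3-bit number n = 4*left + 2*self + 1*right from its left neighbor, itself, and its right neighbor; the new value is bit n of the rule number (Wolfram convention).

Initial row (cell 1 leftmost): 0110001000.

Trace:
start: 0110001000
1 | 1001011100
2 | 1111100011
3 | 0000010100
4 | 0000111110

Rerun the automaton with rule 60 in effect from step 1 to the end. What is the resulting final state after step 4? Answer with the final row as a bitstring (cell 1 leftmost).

(re-executing steps 1..4 under rule 60; state before step 1: 0110001000)
1 | 0101001100
2 | 0111101010
3 | 0100011111
4 | 1110010000

1110010000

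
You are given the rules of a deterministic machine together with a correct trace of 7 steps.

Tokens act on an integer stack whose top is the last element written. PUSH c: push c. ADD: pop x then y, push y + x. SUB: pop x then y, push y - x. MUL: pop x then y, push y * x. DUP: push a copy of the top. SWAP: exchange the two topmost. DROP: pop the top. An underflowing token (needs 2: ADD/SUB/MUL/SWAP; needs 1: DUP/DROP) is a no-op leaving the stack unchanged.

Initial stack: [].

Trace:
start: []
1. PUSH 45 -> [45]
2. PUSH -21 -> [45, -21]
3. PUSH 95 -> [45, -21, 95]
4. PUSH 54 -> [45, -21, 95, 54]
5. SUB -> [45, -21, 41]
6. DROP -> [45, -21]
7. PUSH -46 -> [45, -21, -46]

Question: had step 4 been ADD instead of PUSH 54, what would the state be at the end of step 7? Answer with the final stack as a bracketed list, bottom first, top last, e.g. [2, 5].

[-46]

(re-executing from step 4 with the substitution; state before step 4: [45, -21, 95])
4. ADD -> [45, 74]
5. SUB -> [-29]
6. DROP -> []
7. PUSH -46 -> [-46]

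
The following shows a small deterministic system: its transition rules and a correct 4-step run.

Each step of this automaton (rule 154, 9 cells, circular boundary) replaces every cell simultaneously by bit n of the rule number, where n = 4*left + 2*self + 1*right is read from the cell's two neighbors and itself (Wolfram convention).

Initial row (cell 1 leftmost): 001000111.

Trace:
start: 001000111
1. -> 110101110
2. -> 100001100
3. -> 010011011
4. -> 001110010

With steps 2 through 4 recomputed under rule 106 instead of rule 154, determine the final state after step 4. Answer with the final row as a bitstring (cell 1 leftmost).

011000010

(re-executing steps 2..4 under rule 106; state before step 2: 110101110)
2. -> 111011011
3. -> 001111110
4. -> 011000010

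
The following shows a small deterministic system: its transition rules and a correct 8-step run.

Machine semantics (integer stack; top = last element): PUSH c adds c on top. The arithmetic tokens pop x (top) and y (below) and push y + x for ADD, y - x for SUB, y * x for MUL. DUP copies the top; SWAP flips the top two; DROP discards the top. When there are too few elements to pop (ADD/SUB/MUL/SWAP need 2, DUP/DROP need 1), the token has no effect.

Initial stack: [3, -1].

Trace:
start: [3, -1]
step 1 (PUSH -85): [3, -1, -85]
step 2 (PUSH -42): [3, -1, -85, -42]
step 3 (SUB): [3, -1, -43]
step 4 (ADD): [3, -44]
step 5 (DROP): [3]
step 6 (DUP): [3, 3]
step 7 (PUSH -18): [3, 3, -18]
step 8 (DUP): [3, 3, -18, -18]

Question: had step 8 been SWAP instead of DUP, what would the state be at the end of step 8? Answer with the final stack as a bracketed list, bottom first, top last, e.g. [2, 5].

[3, -18, 3]

(re-executing from step 8 with the substitution; state before step 8: [3, 3, -18])
step 8 (SWAP): [3, -18, 3]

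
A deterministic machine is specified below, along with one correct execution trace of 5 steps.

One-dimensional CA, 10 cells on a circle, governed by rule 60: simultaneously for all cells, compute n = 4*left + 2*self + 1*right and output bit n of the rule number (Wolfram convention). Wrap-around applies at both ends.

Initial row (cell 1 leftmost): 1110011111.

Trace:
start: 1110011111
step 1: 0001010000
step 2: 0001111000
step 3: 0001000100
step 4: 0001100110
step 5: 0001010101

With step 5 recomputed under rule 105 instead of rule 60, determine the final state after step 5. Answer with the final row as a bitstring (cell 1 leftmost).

1101100110

(re-executing step 5 under rule 105; state before step 5: 0001100110)
step 5: 1101100110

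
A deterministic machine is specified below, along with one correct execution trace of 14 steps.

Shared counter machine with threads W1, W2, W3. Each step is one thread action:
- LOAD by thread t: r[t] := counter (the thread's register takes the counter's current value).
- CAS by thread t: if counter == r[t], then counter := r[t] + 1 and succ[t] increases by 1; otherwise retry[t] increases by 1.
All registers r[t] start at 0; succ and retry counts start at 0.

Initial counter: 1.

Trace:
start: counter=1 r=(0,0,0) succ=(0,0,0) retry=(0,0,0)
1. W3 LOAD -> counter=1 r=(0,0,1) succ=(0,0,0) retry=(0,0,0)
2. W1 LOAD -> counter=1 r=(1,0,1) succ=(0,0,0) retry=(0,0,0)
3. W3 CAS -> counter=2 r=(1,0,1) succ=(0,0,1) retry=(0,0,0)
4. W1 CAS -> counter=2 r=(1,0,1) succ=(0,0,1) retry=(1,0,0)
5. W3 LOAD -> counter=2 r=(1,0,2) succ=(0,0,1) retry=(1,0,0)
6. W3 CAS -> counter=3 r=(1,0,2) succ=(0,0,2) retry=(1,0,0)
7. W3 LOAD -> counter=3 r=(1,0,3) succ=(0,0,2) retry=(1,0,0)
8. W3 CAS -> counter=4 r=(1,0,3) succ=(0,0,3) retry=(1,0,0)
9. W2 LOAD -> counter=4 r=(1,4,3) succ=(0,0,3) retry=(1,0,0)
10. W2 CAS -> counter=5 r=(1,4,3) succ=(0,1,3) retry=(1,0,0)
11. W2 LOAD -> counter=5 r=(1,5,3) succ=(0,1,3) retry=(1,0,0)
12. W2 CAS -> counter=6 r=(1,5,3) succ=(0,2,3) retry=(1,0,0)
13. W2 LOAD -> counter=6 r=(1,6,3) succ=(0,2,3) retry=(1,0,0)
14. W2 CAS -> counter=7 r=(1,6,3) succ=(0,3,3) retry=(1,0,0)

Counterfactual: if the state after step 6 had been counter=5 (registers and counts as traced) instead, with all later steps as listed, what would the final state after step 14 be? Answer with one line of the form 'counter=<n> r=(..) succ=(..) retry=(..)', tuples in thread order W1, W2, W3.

state after step 6 := counter=5 r=(1,0,2) succ=(0,0,2) retry=(1,0,0)
7. W3 LOAD -> counter=5 r=(1,0,5) succ=(0,0,2) retry=(1,0,0)
8. W3 CAS -> counter=6 r=(1,0,5) succ=(0,0,3) retry=(1,0,0)
9. W2 LOAD -> counter=6 r=(1,6,5) succ=(0,0,3) retry=(1,0,0)
10. W2 CAS -> counter=7 r=(1,6,5) succ=(0,1,3) retry=(1,0,0)
11. W2 LOAD -> counter=7 r=(1,7,5) succ=(0,1,3) retry=(1,0,0)
12. W2 CAS -> counter=8 r=(1,7,5) succ=(0,2,3) retry=(1,0,0)
13. W2 LOAD -> counter=8 r=(1,8,5) succ=(0,2,3) retry=(1,0,0)
14. W2 CAS -> counter=9 r=(1,8,5) succ=(0,3,3) retry=(1,0,0)

counter=9 r=(1,8,5) succ=(0,3,3) retry=(1,0,0)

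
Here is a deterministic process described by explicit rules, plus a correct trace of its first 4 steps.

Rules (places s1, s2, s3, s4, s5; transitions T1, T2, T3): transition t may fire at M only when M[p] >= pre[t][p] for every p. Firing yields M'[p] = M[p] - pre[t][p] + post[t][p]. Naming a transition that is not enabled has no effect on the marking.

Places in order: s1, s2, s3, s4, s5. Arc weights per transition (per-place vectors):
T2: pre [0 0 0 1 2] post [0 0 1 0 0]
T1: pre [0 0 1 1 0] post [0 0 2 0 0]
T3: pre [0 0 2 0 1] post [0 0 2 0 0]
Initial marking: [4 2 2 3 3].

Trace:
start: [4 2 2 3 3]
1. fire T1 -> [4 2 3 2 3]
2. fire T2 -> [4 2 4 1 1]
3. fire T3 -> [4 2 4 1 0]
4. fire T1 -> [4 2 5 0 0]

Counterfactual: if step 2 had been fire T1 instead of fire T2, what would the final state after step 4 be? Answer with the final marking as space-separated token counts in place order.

(re-executing from step 2 with the substitution; state before step 2: [4 2 3 2 3])
2. fire T1 -> [4 2 4 1 3]
3. fire T3 -> [4 2 4 1 2]
4. fire T1 -> [4 2 5 0 2]

4 2 5 0 2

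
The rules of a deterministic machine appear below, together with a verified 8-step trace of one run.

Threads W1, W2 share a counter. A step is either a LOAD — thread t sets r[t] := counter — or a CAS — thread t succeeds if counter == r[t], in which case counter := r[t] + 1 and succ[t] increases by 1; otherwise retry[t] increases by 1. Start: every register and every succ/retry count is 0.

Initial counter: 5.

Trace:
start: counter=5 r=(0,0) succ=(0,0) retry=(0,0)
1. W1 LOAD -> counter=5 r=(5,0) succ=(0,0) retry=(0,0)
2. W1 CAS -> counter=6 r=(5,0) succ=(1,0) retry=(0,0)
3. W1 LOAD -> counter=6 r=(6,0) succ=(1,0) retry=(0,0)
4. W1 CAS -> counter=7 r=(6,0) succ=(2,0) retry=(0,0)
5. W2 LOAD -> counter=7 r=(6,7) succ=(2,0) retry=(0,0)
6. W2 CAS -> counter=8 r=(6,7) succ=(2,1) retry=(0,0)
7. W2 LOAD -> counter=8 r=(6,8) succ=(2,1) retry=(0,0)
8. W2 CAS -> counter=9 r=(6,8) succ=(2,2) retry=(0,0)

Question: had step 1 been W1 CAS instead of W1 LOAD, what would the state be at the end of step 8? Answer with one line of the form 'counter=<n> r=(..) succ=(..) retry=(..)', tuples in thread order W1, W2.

(re-executing from step 1 with the substitution; state before step 1: counter=5 r=(0,0) succ=(0,0) retry=(0,0))
1. W1 CAS -> counter=5 r=(0,0) succ=(0,0) retry=(1,0)
2. W1 CAS -> counter=5 r=(0,0) succ=(0,0) retry=(2,0)
3. W1 LOAD -> counter=5 r=(5,0) succ=(0,0) retry=(2,0)
4. W1 CAS -> counter=6 r=(5,0) succ=(1,0) retry=(2,0)
5. W2 LOAD -> counter=6 r=(5,6) succ=(1,0) retry=(2,0)
6. W2 CAS -> counter=7 r=(5,6) succ=(1,1) retry=(2,0)
7. W2 LOAD -> counter=7 r=(5,7) succ=(1,1) retry=(2,0)
8. W2 CAS -> counter=8 r=(5,7) succ=(1,2) retry=(2,0)

counter=8 r=(5,7) succ=(1,2) retry=(2,0)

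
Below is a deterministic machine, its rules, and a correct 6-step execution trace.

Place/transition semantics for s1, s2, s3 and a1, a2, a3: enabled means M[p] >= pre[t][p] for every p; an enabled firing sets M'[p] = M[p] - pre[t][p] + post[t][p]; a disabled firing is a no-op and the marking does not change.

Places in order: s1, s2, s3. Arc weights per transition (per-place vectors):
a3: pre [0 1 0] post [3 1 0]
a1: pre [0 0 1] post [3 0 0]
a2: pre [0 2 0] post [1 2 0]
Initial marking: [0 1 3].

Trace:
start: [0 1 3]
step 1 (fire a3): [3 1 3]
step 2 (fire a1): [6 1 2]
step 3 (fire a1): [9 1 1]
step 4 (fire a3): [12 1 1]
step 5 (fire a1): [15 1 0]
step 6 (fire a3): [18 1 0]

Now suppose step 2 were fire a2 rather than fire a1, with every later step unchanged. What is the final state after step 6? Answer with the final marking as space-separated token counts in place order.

(re-executing from step 2 with the substitution; state before step 2: [3 1 3])
step 2 (fire a2): [3 1 3]
step 3 (fire a1): [6 1 2]
step 4 (fire a3): [9 1 2]
step 5 (fire a1): [12 1 1]
step 6 (fire a3): [15 1 1]

15 1 1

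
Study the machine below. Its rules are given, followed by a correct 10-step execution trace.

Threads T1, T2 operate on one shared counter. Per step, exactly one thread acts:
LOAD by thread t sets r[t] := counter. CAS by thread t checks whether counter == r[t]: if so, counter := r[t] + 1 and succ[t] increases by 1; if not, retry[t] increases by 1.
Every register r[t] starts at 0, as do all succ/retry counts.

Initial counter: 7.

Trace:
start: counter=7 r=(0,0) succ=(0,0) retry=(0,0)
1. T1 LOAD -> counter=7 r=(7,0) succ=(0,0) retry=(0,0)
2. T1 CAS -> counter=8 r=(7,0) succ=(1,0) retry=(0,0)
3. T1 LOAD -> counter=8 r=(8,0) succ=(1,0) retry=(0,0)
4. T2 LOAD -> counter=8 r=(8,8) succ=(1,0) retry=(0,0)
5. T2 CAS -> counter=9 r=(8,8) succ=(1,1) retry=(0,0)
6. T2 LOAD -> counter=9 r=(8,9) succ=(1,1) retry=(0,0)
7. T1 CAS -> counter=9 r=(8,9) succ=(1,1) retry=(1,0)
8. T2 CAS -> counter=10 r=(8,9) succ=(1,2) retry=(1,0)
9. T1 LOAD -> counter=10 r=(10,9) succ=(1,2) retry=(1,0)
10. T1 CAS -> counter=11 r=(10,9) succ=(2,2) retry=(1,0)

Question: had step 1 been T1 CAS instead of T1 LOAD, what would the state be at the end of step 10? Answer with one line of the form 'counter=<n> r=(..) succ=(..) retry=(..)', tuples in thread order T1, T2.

counter=10 r=(9,8) succ=(1,2) retry=(3,0)

(re-executing from step 1 with the substitution; state before step 1: counter=7 r=(0,0) succ=(0,0) retry=(0,0))
1. T1 CAS -> counter=7 r=(0,0) succ=(0,0) retry=(1,0)
2. T1 CAS -> counter=7 r=(0,0) succ=(0,0) retry=(2,0)
3. T1 LOAD -> counter=7 r=(7,0) succ=(0,0) retry=(2,0)
4. T2 LOAD -> counter=7 r=(7,7) succ=(0,0) retry=(2,0)
5. T2 CAS -> counter=8 r=(7,7) succ=(0,1) retry=(2,0)
6. T2 LOAD -> counter=8 r=(7,8) succ=(0,1) retry=(2,0)
7. T1 CAS -> counter=8 r=(7,8) succ=(0,1) retry=(3,0)
8. T2 CAS -> counter=9 r=(7,8) succ=(0,2) retry=(3,0)
9. T1 LOAD -> counter=9 r=(9,8) succ=(0,2) retry=(3,0)
10. T1 CAS -> counter=10 r=(9,8) succ=(1,2) retry=(3,0)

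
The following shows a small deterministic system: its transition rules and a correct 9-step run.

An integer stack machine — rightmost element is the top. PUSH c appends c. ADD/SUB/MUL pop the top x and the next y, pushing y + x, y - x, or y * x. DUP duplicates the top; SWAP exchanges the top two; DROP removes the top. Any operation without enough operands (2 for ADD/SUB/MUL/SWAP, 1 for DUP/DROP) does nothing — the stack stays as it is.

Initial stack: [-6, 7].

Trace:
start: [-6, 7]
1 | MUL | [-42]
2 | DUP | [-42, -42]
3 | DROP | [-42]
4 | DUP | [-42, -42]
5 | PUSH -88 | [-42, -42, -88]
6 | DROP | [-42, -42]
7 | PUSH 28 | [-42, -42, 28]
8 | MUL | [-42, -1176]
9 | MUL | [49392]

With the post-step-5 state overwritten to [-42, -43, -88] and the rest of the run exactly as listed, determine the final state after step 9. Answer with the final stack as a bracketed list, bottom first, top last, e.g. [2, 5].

[50568]

state after step 5 := [-42, -43, -88]
6 | DROP | [-42, -43]
7 | PUSH 28 | [-42, -43, 28]
8 | MUL | [-42, -1204]
9 | MUL | [50568]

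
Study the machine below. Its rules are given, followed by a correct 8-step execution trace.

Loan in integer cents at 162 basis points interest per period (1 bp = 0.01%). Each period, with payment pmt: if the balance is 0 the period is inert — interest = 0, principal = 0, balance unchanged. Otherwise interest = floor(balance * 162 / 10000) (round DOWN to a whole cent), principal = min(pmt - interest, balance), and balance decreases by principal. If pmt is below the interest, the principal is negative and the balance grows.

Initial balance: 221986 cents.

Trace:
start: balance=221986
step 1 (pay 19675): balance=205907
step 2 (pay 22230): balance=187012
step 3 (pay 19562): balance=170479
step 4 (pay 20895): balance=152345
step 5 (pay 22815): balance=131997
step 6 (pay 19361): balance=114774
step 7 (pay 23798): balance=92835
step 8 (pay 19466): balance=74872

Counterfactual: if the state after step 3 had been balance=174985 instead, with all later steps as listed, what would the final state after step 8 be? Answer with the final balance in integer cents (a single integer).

79755

state after step 3 := balance=174985
step 4 (pay 20895): balance=156924
step 5 (pay 22815): balance=136651
step 6 (pay 19361): balance=119503
step 7 (pay 23798): balance=97640
step 8 (pay 19466): balance=79755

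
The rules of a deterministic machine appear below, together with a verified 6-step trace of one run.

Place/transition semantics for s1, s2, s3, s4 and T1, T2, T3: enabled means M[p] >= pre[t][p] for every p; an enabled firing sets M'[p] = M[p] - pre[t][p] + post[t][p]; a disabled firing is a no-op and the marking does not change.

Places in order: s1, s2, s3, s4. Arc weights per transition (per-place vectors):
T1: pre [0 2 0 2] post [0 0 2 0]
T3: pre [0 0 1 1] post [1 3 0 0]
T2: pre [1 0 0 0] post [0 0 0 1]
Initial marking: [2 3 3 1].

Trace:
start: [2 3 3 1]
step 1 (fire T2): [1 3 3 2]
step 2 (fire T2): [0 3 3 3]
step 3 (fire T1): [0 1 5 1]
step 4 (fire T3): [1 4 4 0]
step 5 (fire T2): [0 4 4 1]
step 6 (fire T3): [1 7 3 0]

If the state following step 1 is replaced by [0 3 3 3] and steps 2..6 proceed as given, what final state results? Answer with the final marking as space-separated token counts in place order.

state after step 1 := [0 3 3 3]
step 2 (fire T2): [0 3 3 3]
step 3 (fire T1): [0 1 5 1]
step 4 (fire T3): [1 4 4 0]
step 5 (fire T2): [0 4 4 1]
step 6 (fire T3): [1 7 3 0]

1 7 3 0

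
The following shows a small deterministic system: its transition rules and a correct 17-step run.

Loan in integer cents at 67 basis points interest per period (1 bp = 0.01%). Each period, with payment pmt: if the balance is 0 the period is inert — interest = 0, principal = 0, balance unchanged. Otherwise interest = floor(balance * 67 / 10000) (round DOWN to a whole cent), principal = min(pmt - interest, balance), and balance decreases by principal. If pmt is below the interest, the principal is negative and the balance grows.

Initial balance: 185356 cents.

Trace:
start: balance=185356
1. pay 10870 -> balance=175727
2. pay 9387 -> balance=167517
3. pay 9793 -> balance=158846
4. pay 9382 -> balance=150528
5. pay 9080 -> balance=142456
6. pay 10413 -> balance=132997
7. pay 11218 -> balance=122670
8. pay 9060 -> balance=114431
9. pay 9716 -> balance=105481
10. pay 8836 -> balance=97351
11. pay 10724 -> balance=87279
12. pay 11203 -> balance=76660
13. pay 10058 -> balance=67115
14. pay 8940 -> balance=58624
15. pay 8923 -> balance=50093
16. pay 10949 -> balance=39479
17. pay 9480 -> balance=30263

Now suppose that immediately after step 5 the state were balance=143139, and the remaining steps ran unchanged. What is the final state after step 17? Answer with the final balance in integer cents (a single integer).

state after step 5 := balance=143139
6. pay 10413 -> balance=133685
7. pay 11218 -> balance=123362
8. pay 9060 -> balance=115128
9. pay 9716 -> balance=106183
10. pay 8836 -> balance=98058
11. pay 10724 -> balance=87990
12. pay 11203 -> balance=77376
13. pay 10058 -> balance=67836
14. pay 8940 -> balance=59350
15. pay 8923 -> balance=50824
16. pay 10949 -> balance=40215
17. pay 9480 -> balance=31004

31004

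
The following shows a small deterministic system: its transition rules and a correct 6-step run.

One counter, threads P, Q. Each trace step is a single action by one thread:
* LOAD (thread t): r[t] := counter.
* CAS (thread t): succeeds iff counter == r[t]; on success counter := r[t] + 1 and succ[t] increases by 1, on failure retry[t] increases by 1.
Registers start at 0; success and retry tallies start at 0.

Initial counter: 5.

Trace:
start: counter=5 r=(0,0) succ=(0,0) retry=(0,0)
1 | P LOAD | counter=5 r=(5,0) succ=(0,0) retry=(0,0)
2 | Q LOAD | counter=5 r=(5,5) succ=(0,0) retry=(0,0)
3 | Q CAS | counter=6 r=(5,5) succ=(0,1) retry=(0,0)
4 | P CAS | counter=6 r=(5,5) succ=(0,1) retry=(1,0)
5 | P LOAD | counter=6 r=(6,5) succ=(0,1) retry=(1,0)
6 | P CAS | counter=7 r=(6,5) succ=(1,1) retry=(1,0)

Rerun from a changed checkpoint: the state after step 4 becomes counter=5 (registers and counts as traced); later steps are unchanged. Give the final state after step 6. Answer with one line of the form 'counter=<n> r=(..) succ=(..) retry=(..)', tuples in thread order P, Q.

state after step 4 := counter=5 r=(5,5) succ=(0,1) retry=(1,0)
5 | P LOAD | counter=5 r=(5,5) succ=(0,1) retry=(1,0)
6 | P CAS | counter=6 r=(5,5) succ=(1,1) retry=(1,0)

counter=6 r=(5,5) succ=(1,1) retry=(1,0)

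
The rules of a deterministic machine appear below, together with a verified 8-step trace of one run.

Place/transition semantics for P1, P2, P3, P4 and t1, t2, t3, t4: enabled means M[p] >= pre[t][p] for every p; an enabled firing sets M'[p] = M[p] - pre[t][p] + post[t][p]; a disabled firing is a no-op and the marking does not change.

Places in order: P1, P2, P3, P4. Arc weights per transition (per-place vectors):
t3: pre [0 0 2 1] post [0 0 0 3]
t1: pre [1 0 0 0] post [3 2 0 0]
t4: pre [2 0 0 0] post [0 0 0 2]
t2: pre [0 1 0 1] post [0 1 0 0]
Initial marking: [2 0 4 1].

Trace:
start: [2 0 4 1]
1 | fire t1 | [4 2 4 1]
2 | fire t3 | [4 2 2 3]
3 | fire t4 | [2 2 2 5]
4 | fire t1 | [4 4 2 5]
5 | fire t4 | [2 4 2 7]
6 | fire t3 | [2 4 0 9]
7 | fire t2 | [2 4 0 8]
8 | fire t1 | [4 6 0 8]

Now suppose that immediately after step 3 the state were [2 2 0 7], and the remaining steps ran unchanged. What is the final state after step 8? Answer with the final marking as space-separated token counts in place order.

state after step 3 := [2 2 0 7]
4 | fire t1 | [4 4 0 7]
5 | fire t4 | [2 4 0 9]
6 | fire t3 | [2 4 0 9]
7 | fire t2 | [2 4 0 8]
8 | fire t1 | [4 6 0 8]

4 6 0 8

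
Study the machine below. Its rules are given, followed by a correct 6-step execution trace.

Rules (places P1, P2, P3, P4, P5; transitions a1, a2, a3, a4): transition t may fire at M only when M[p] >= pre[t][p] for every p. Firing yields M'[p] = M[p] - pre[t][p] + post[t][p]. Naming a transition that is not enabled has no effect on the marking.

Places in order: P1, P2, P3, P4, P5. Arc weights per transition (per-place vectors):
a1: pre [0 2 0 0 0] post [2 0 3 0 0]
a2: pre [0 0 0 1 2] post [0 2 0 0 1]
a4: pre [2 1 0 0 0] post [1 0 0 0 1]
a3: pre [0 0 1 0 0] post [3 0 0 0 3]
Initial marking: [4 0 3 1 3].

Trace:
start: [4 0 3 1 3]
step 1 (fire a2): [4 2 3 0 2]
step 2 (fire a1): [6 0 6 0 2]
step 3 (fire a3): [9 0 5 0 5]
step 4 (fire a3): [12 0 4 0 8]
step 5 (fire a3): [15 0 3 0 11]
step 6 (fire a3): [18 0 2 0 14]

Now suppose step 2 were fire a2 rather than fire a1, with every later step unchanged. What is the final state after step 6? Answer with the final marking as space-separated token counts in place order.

13 2 0 0 11

(re-executing from step 2 with the substitution; state before step 2: [4 2 3 0 2])
step 2 (fire a2): [4 2 3 0 2]
step 3 (fire a3): [7 2 2 0 5]
step 4 (fire a3): [10 2 1 0 8]
step 5 (fire a3): [13 2 0 0 11]
step 6 (fire a3): [13 2 0 0 11]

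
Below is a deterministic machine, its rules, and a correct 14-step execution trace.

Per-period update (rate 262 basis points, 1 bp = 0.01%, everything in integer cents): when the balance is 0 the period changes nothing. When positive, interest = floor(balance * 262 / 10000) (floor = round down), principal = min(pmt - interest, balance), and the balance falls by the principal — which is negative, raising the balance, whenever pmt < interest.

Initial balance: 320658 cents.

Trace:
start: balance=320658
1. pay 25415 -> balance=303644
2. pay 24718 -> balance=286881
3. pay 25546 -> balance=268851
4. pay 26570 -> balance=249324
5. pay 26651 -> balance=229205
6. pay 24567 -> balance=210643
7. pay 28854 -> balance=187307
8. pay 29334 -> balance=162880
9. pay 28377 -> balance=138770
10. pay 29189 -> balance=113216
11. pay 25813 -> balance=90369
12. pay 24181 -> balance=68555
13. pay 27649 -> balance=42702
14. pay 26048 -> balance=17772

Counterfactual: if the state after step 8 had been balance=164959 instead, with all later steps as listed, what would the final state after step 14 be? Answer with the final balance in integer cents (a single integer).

state after step 8 := balance=164959
9. pay 28377 -> balance=140903
10. pay 29189 -> balance=115405
11. pay 25813 -> balance=92615
12. pay 24181 -> balance=70860
13. pay 27649 -> balance=45067
14. pay 26048 -> balance=20199

20199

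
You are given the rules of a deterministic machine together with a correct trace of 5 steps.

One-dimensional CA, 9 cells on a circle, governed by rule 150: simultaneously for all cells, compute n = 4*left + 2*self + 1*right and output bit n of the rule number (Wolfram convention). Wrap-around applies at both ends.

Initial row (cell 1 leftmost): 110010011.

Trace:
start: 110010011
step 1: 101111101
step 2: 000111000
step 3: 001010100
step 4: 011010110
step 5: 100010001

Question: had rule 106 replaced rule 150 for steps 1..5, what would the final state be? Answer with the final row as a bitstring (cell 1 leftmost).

(re-executing steps 1..5 under rule 106; state before step 1: 110010011)
step 1: 010100110
step 2: 101001110
step 3: 010011011
step 4: 100111111
step 5: 101100000

101100000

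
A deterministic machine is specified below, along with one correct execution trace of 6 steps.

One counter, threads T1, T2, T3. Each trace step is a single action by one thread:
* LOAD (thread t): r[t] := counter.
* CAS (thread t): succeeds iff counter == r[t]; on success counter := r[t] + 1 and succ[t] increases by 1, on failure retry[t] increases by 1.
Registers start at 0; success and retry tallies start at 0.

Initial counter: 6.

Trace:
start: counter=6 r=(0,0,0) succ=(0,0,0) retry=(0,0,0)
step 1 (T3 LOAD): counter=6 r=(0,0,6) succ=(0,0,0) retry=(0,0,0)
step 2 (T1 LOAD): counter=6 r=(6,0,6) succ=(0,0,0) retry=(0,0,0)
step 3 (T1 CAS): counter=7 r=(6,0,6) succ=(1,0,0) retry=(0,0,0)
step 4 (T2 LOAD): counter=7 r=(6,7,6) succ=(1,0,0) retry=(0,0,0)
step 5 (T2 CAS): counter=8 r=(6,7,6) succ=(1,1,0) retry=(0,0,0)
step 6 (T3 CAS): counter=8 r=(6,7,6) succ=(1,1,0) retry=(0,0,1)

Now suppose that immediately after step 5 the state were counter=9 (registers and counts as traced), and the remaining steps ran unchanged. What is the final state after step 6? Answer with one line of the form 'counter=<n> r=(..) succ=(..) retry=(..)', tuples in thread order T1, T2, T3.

state after step 5 := counter=9 r=(6,7,6) succ=(1,1,0) retry=(0,0,0)
step 6 (T3 CAS): counter=9 r=(6,7,6) succ=(1,1,0) retry=(0,0,1)

counter=9 r=(6,7,6) succ=(1,1,0) retry=(0,0,1)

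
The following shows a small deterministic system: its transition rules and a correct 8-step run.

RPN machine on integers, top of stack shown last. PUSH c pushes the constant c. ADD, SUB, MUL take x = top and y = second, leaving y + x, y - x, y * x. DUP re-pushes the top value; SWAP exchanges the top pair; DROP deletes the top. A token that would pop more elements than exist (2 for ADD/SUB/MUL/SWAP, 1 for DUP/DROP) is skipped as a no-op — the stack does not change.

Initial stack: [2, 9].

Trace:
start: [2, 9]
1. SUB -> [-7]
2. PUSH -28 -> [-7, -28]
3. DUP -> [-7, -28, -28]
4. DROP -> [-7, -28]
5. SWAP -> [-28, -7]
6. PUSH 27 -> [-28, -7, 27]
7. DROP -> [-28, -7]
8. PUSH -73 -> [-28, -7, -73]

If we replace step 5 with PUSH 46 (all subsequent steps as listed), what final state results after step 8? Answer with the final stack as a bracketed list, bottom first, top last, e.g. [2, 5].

(re-executing from step 5 with the substitution; state before step 5: [-7, -28])
5. PUSH 46 -> [-7, -28, 46]
6. PUSH 27 -> [-7, -28, 46, 27]
7. DROP -> [-7, -28, 46]
8. PUSH -73 -> [-7, -28, 46, -73]

[-7, -28, 46, -73]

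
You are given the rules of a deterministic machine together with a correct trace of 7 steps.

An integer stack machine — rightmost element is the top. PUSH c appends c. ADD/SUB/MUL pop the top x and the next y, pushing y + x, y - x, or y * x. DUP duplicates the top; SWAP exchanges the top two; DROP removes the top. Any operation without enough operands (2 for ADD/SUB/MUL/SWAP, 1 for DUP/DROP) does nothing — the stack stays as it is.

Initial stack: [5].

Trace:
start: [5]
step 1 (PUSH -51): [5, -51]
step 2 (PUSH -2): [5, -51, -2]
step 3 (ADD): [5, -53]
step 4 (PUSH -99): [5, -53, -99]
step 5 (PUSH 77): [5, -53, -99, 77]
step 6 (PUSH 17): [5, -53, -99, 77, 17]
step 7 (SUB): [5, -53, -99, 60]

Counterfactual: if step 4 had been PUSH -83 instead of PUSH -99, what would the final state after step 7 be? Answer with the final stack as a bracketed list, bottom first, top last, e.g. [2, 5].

[5, -53, -83, 60]

(re-executing from step 4 with the substitution; state before step 4: [5, -53])
step 4 (PUSH -83): [5, -53, -83]
step 5 (PUSH 77): [5, -53, -83, 77]
step 6 (PUSH 17): [5, -53, -83, 77, 17]
step 7 (SUB): [5, -53, -83, 60]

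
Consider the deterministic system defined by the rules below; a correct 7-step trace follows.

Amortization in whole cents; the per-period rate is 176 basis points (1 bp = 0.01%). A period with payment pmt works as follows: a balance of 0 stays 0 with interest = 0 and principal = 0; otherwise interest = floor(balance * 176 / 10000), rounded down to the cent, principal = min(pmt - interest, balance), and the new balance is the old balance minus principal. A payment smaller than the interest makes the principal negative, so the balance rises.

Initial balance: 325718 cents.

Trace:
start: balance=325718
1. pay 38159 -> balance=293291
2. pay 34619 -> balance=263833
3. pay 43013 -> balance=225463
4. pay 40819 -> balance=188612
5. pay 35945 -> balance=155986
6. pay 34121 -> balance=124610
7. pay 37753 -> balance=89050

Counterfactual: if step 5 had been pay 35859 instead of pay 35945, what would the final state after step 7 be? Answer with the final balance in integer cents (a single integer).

(re-executing from step 5 with the substitution; state before step 5: balance=188612)
5. pay 35859 -> balance=156072
6. pay 34121 -> balance=124697
7. pay 37753 -> balance=89138

89138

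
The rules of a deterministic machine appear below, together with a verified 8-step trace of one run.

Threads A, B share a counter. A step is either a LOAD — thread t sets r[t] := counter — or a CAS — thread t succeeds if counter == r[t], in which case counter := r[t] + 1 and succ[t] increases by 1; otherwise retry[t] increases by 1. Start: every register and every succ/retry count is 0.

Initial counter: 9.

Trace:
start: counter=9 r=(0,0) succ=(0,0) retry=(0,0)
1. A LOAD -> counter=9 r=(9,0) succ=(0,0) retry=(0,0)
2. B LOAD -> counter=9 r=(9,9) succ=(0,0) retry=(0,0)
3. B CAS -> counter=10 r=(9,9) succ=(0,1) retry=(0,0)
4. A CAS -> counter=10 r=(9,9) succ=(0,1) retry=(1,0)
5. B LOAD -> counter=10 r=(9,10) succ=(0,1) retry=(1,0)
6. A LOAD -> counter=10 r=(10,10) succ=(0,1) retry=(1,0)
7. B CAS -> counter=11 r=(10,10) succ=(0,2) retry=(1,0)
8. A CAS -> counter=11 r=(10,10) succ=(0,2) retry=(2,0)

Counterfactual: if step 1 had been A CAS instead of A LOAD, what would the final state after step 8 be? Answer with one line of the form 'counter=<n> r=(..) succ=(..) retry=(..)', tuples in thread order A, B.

(re-executing from step 1 with the substitution; state before step 1: counter=9 r=(0,0) succ=(0,0) retry=(0,0))
1. A CAS -> counter=9 r=(0,0) succ=(0,0) retry=(1,0)
2. B LOAD -> counter=9 r=(0,9) succ=(0,0) retry=(1,0)
3. B CAS -> counter=10 r=(0,9) succ=(0,1) retry=(1,0)
4. A CAS -> counter=10 r=(0,9) succ=(0,1) retry=(2,0)
5. B LOAD -> counter=10 r=(0,10) succ=(0,1) retry=(2,0)
6. A LOAD -> counter=10 r=(10,10) succ=(0,1) retry=(2,0)
7. B CAS -> counter=11 r=(10,10) succ=(0,2) retry=(2,0)
8. A CAS -> counter=11 r=(10,10) succ=(0,2) retry=(3,0)

counter=11 r=(10,10) succ=(0,2) retry=(3,0)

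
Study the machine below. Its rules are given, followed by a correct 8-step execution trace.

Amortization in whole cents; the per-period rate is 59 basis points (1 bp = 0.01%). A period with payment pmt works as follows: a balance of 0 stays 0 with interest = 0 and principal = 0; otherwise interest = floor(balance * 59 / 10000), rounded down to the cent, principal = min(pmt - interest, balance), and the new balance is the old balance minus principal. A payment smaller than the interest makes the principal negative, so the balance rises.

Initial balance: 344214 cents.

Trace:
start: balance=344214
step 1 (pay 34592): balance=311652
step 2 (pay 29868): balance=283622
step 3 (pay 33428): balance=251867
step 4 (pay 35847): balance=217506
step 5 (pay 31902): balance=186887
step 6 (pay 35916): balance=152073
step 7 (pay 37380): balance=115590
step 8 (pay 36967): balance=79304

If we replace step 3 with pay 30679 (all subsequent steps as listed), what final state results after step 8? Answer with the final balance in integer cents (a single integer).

82135

(re-executing from step 3 with the substitution; state before step 3: balance=283622)
step 3 (pay 30679): balance=254616
step 4 (pay 35847): balance=220271
step 5 (pay 31902): balance=189668
step 6 (pay 35916): balance=154871
step 7 (pay 37380): balance=118404
step 8 (pay 36967): balance=82135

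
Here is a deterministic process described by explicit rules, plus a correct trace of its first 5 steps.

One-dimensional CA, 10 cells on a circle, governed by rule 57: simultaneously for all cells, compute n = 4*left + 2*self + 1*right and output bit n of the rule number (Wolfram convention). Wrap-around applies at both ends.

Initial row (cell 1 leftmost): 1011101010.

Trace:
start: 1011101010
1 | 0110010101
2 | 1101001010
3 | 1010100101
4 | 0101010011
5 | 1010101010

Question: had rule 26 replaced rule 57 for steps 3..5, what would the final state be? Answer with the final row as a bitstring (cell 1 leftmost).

(re-executing steps 3..5 under rule 26; state before step 3: 1101001010)
3 | 1000110000
4 | 0101101001
5 | 0001000110

0001000110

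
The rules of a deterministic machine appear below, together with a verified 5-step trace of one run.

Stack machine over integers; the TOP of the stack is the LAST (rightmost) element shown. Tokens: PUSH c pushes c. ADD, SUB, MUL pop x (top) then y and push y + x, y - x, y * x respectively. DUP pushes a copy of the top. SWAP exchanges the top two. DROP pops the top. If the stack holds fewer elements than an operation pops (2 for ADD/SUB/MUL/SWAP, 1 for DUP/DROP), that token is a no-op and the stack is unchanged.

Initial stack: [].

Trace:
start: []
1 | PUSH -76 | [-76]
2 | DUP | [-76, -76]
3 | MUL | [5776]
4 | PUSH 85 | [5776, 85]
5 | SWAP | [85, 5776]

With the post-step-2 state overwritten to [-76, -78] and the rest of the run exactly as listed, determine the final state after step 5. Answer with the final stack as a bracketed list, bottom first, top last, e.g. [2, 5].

state after step 2 := [-76, -78]
3 | MUL | [5928]
4 | PUSH 85 | [5928, 85]
5 | SWAP | [85, 5928]

[85, 5928]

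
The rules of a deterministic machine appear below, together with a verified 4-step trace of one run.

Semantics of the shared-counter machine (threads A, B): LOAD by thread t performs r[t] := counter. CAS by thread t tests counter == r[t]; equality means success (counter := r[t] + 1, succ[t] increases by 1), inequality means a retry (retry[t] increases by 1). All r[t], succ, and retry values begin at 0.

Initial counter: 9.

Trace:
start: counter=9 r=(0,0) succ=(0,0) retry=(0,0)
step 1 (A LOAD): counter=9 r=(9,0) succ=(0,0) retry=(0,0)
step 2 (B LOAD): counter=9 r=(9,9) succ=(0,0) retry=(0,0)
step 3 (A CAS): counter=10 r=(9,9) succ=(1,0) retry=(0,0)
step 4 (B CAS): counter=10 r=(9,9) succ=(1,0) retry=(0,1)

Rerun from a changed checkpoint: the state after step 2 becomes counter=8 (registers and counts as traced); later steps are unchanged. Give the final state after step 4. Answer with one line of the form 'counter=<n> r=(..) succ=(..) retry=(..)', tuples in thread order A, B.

counter=8 r=(9,9) succ=(0,0) retry=(1,1)

state after step 2 := counter=8 r=(9,9) succ=(0,0) retry=(0,0)
step 3 (A CAS): counter=8 r=(9,9) succ=(0,0) retry=(1,0)
step 4 (B CAS): counter=8 r=(9,9) succ=(0,0) retry=(1,1)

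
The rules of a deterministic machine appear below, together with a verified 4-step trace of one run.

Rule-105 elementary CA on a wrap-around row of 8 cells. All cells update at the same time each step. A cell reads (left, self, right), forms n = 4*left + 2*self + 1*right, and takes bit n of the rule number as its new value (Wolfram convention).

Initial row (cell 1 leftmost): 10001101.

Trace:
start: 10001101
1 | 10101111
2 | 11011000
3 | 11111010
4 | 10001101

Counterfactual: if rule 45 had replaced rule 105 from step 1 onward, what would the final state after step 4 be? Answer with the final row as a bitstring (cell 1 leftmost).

(re-executing steps 1..4 under rule 45; state before step 1: 10001101)
1 | 00101011
2 | 00111110
3 | 10100000
4 | 11101110

11101110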